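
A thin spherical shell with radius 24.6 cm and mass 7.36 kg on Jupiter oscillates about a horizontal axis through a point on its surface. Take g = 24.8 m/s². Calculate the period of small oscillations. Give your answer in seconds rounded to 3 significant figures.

0.808 s

I_cm = (2/3)mr² = 0.2969 kg·m². The pivot is at distance d = 0.246 m from the centre of mass.
By the parallel-axis theorem, I = I_cm + md² = 0.2969 + 0.4454 = 0.7423 kg·m².
T = 2π√(I/(mgd)) = 2π√(0.7423/(7.36 × 24.8 × 0.246)) = 0.808 s.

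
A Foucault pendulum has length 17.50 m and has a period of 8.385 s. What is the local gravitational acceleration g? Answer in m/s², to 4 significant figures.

9.826 m/s²

From T = 2π√(L/g), g = 4π²L/T² = 4π² × 17.50/8.3850² = 9.826 m/s².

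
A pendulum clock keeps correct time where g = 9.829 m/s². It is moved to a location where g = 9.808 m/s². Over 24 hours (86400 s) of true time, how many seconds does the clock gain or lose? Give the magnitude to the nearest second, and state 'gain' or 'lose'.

The clock's period scales as T ∝ 1/√g, so T'/T = √(9.829/9.808) = 1.00107.
In 86400 s of true time the clock registers 86400/1.00107 = 86307.7 s, so it loses 92 s.

lose 92 s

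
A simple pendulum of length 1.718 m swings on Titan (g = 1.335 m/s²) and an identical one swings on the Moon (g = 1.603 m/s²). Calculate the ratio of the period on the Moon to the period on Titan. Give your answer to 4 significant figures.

T ∝ 1/√g, so T₂/T₁ = √(g₁/g₂) = √(1.335/1.603) = 0.9126.

0.9126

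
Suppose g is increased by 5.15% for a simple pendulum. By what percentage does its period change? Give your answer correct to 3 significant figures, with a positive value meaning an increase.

-2.48%

T ∝ 1/√g, so T'/T = 1/√(1.052) = 0.9752.
Percentage change in T = (0.9752 − 1) × 100% = -2.48%.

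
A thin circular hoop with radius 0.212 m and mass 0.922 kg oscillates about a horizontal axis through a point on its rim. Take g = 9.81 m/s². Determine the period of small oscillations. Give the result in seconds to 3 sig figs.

I_cm = mr² = 0.04144 kg·m². The pivot is at distance d = 0.212 m from the centre of mass.
By the parallel-axis theorem, I = I_cm + md² = 0.04144 + 0.04144 = 0.08288 kg·m².
T = 2π√(I/(mgd)) = 2π√(0.08288/(0.922 × 9.81 × 0.212)) = 1.31 s.

1.31 s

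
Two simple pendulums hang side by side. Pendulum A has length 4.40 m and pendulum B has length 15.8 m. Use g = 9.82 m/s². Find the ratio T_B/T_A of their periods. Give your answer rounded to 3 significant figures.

T ∝ √L, so T_B/T_A = √(L_B/L_A) = √(15.8/4.40) = 1.89.

1.89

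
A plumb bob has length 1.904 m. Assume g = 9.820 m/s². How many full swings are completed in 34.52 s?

T = 2π√(L/g) = 2π√(1.904/9.820) = 2.7667 s.
Number of complete oscillations = ⌊34.52/2.7667⌋ = ⌊12.477⌋ = 12.

12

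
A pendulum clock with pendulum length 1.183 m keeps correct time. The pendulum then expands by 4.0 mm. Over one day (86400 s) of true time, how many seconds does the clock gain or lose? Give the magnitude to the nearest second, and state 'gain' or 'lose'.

lose 146 s

T ∝ √L, so T'/T = √(1.18700/1.183) = 1.00169.
In 86400 s of true time the clock registers 86400/1.00169 = 86254.3 s, so it loses 146 s.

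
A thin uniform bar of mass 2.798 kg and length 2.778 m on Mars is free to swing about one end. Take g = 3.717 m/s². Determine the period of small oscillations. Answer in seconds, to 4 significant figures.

For a physical pendulum T = 2π√(I/(mgd)), with d = 1.3890 m from pivot to centre of mass.
I_cm = mL²/12 = 2.798 × 2.778²/12 = 1.7994 kg·m²; I = I_cm + md² = 1.7994 + 2.798 × 1.3890² = 7.1977 kg·m².
T = 2π√(7.1977/(2.798 × 3.717 × 1.3890)) = 4.435 s.

4.435 s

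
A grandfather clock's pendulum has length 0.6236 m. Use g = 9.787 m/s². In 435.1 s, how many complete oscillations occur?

274

T = 2π√(L/g) = 2π√(0.6236/9.787) = 1.5860 s.
Number of complete oscillations = ⌊435.1/1.5860⌋ = ⌊274.33⌋ = 274.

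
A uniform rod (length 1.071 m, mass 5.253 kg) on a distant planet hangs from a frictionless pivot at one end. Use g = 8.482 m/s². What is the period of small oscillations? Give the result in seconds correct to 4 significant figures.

For a physical pendulum T = 2π√(I/(mgd)), with d = 0.53550 m from pivot to centre of mass.
I_cm = mL²/12 = 5.253 × 1.071²/12 = 0.50212 kg·m²; I = I_cm + md² = 0.50212 + 5.253 × 0.53550² = 2.0085 kg·m².
T = 2π√(2.0085/(5.253 × 8.482 × 0.53550)) = 1.823 s.

1.823 s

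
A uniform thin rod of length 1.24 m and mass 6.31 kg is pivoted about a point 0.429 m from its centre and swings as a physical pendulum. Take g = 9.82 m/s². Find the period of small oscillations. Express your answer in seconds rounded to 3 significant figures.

For a physical pendulum T = 2π√(I/(mgd)), with d = 0.4290 m from pivot to centre of mass.
I_cm = mL²/12 = 6.31 × 1.24²/12 = 0.8085 kg·m²; I = I_cm + md² = 0.8085 + 6.31 × 0.4290² = 1.970 kg·m².
T = 2π√(1.970/(6.31 × 9.82 × 0.4290)) = 1.71 s.

1.71 s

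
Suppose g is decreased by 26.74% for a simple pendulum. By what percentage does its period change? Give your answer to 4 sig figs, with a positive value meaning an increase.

T ∝ 1/√g, so T'/T = 1/√(0.73260) = 1.1683.
Percentage change in T = (1.1683 − 1) × 100% = 16.83%.

16.83%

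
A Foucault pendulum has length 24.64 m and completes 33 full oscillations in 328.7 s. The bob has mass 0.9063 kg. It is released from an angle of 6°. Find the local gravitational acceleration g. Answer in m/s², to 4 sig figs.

T = 328.7/33 = 9.9606 s.
From T = 2π√(L/g), g = 4π²L/T² = 4π² × 24.64/9.9606² = 9.805 m/s².

9.805 m/s²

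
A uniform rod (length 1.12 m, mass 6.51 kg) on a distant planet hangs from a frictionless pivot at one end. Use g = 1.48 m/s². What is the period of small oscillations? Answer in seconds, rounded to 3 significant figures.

For a physical pendulum T = 2π√(I/(mgd)), with d = 0.5600 m from pivot to centre of mass.
I_cm = mL²/12 = 6.51 × 1.12²/12 = 0.6805 kg·m²; I = I_cm + md² = 0.6805 + 6.51 × 0.5600² = 2.722 kg·m².
T = 2π√(2.722/(6.51 × 1.48 × 0.5600)) = 4.46 s.

4.46 s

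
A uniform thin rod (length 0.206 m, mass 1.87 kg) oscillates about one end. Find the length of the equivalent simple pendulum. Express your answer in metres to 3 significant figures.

The equivalent simple-pendulum length is L_eq = I/(md), where I is about the pivot and d = 0.1030 m.
I_cm = (1/12)mL² = 0.006613 kg·m², so I = I_cm + md² = 0.006613 + 0.01984 = 0.02645 kg·m².
L_eq = 0.02645/(1.87 × 0.1030) = 0.137 m.

0.137 m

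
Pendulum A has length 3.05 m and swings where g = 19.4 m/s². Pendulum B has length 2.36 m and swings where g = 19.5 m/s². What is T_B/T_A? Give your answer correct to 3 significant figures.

0.877

T = 2π√(L/g), so T_B/T_A = √((L_B/g_B)/(L_A/g_A)) = √((2.36/19.5)/(3.05/19.4)) = 0.877.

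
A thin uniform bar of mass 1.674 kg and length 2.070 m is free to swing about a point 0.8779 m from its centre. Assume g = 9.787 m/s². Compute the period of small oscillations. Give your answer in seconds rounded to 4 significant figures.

2.276 s

For a physical pendulum T = 2π√(I/(mgd)), with d = 0.87790 m from pivot to centre of mass.
I_cm = mL²/12 = 1.674 × 2.070²/12 = 0.59774 kg·m²; I = I_cm + md² = 0.59774 + 1.674 × 0.87790² = 1.8879 kg·m².
T = 2π√(1.8879/(1.674 × 9.787 × 0.87790)) = 2.276 s.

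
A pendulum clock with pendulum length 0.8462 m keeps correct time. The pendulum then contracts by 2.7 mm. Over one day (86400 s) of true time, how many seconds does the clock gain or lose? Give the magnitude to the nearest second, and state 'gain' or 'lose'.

gain 138 s

T ∝ √L, so T'/T = √(0.84350/0.8462) = 0.998403.
In 86400 s of true time the clock registers 86400/0.998403 = 86538.2 s, so it gains 138 s.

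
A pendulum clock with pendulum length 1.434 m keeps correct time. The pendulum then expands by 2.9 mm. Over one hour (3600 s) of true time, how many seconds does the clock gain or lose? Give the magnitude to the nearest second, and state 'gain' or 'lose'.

T ∝ √L, so T'/T = √(1.43690/1.434) = 1.00101.
In 3600 s of true time the clock registers 3600/1.00101 = 3596.4 s, so it loses 4 s.

lose 4 s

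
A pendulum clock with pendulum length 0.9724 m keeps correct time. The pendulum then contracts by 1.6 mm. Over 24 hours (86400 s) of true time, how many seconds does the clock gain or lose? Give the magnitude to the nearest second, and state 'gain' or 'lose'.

T ∝ √L, so T'/T = √(0.97080/0.9724) = 0.999177.
In 86400 s of true time the clock registers 86400/0.999177 = 86471.2 s, so it gains 71 s.

gain 71 s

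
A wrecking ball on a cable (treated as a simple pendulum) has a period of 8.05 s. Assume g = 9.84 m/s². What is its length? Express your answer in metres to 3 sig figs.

From T = 2π√(L/g), L = gT²/(4π²) = 9.84 × 8.050²/(4π²) = 16.2 m.

16.2 m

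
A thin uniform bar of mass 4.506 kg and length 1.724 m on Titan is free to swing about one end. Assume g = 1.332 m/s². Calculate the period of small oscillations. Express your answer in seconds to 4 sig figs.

For a physical pendulum T = 2π√(I/(mgd)), with d = 0.86200 m from pivot to centre of mass.
I_cm = mL²/12 = 4.506 × 1.724²/12 = 1.1161 kg·m²; I = I_cm + md² = 1.1161 + 4.506 × 0.86200² = 4.4642 kg·m².
T = 2π√(4.4642/(4.506 × 1.332 × 0.86200)) = 5.836 s.

5.836 s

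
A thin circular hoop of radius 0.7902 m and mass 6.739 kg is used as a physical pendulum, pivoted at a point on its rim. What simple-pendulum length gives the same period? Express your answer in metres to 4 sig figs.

1.580 m

The equivalent simple-pendulum length is L_eq = I/(md), where I is about the pivot and d = 0.79020 m.
I_cm = mR² = 4.2079 kg·m², so I = I_cm + md² = 4.2079 + 4.2079 = 8.4159 kg·m².
L_eq = 8.4159/(6.739 × 0.79020) = 1.580 m.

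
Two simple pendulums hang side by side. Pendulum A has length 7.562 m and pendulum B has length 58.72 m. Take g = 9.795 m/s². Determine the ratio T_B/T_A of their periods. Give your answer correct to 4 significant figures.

T ∝ √L, so T_B/T_A = √(L_B/L_A) = √(58.72/7.562) = 2.787.

2.787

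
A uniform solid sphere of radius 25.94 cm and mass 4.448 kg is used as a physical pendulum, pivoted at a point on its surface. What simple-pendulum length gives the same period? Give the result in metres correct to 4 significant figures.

The equivalent simple-pendulum length is L_eq = I/(md), where I is about the pivot and d = 0.25940 m.
I_cm = (2/5)mR² = 0.11972 kg·m², so I = I_cm + md² = 0.11972 + 0.29930 = 0.41902 kg·m².
L_eq = 0.41902/(4.448 × 0.25940) = 0.3632 m.

0.3632 m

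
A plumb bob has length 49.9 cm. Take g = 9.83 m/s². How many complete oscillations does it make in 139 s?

T = 2π√(L/g) = 2π√(0.499/9.83) = 1.416 s.
Number of complete oscillations = ⌊139/1.416⌋ = ⌊98.19⌋ = 98.

98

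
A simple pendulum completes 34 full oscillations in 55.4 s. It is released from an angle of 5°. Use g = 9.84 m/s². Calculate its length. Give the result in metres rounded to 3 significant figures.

0.662 m

T = 55.4/34 = 1.629 s.
From T = 2π√(L/g), L = gT²/(4π²) = 9.84 × 1.629²/(4π²) = 0.662 m.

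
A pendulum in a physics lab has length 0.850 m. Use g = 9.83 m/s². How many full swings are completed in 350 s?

T = 2π√(L/g) = 2π√(0.850/9.83) = 1.848 s.
Number of complete oscillations = ⌊350/1.848⌋ = ⌊189.4⌋ = 189.

189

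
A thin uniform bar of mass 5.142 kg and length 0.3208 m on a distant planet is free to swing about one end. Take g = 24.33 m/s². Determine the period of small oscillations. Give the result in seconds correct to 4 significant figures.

0.5891 s

For a physical pendulum T = 2π√(I/(mgd)), with d = 0.16040 m from pivot to centre of mass.
I_cm = mL²/12 = 5.142 × 0.3208²/12 = 0.044098 kg·m²; I = I_cm + md² = 0.044098 + 5.142 × 0.16040² = 0.17639 kg·m².
T = 2π√(0.17639/(5.142 × 24.33 × 0.16040)) = 0.5891 s.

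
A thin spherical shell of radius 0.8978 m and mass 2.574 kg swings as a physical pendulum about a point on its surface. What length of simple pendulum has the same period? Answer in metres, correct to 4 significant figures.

The equivalent simple-pendulum length is L_eq = I/(md), where I is about the pivot and d = 0.89780 m.
I_cm = (2/3)mR² = 1.3832 kg·m², so I = I_cm + md² = 1.3832 + 2.0748 = 3.4579 kg·m².
L_eq = 3.4579/(2.574 × 0.89780) = 1.496 m.

1.496 m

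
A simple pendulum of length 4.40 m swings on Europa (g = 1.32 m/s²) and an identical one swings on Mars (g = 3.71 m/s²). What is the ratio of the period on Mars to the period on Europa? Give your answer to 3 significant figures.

0.596

T ∝ 1/√g, so T₂/T₁ = √(g₁/g₂) = √(1.32/3.71) = 0.596.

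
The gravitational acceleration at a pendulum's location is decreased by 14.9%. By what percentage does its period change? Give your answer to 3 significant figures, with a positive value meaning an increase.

T ∝ 1/√g, so T'/T = 1/√(0.8510) = 1.084.
Percentage change in T = (1.084 − 1) × 100% = 8.40%.

8.40%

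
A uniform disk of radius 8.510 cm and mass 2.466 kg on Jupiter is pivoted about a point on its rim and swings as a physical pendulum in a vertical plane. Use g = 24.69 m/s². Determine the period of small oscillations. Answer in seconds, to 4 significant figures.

0.4518 s

I_cm = ½mr² = 0.0089294 kg·m². The pivot is at distance d = 0.08510 m from the centre of mass.
By the parallel-axis theorem, I = I_cm + md² = 0.0089294 + 0.017859 = 0.026788 kg·m².
T = 2π√(I/(mgd)) = 2π√(0.026788/(2.466 × 24.69 × 0.08510)) = 0.4518 s.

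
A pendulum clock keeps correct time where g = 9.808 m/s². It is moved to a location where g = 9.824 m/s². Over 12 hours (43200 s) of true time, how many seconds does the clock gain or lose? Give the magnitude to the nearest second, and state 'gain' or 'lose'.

The clock's period scales as T ∝ 1/√g, so T'/T = √(9.808/9.824) = 0.999185.
In 43200 s of true time the clock registers 43200/0.999185 = 43235.2 s, so it gains 35 s.

gain 35 s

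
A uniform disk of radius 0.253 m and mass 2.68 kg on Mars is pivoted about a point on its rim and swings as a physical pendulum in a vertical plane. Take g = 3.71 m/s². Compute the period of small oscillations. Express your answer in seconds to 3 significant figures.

2.01 s

I_cm = ½mr² = 0.08577 kg·m². The pivot is at distance d = 0.253 m from the centre of mass.
By the parallel-axis theorem, I = I_cm + md² = 0.08577 + 0.1715 = 0.2573 kg·m².
T = 2π√(I/(mgd)) = 2π√(0.2573/(2.68 × 3.71 × 0.253)) = 2.01 s.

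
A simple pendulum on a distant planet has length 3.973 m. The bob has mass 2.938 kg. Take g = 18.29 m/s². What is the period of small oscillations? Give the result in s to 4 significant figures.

2.928 s

T = 2π√(L/g) = 2π√(3.973/18.29) = 2π × 0.46607 = 2.928 s.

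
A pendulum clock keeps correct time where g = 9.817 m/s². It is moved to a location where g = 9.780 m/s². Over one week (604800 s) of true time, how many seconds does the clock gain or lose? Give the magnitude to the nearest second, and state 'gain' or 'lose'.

lose 1141 s

The clock's period scales as T ∝ 1/√g, so T'/T = √(9.817/9.780) = 1.00189.
In 604800 s of true time the clock registers 604800/1.00189 = 603659.2 s, so it loses 1141 s.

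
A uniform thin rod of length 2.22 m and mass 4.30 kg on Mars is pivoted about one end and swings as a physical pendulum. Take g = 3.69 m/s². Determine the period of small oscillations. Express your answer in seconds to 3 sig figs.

3.98 s

For a physical pendulum T = 2π√(I/(mgd)), with d = 1.110 m from pivot to centre of mass.
I_cm = mL²/12 = 4.30 × 2.22²/12 = 1.766 kg·m²; I = I_cm + md² = 1.766 + 4.30 × 1.110² = 7.064 kg·m².
T = 2π√(7.064/(4.30 × 3.69 × 1.110)) = 3.98 s.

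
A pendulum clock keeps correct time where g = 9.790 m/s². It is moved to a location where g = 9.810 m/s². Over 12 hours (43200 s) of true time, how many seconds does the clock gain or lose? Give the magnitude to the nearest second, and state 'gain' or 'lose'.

The clock's period scales as T ∝ 1/√g, so T'/T = √(9.790/9.810) = 0.998980.
In 43200 s of true time the clock registers 43200/0.998980 = 43244.1 s, so it gains 44 s.

gain 44 s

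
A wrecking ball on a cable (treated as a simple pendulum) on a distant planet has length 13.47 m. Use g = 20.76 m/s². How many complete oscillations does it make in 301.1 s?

T = 2π√(L/g) = 2π√(13.47/20.76) = 5.0612 s.
Number of complete oscillations = ⌊301.1/5.0612⌋ = ⌊59.492⌋ = 59.

59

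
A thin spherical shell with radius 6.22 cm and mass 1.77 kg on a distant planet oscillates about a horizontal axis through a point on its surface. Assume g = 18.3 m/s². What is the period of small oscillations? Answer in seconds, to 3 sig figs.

0.473 s

I_cm = (2/3)mr² = 0.004565 kg·m². The pivot is at distance d = 0.0622 m from the centre of mass.
By the parallel-axis theorem, I = I_cm + md² = 0.004565 + 0.006848 = 0.01141 kg·m².
T = 2π√(I/(mgd)) = 2π√(0.01141/(1.77 × 18.3 × 0.0622)) = 0.473 s.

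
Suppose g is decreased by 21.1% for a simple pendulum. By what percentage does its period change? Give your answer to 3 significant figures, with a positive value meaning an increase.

12.6%

T ∝ 1/√g, so T'/T = 1/√(0.7890) = 1.126.
Percentage change in T = (1.126 − 1) × 100% = 12.6%.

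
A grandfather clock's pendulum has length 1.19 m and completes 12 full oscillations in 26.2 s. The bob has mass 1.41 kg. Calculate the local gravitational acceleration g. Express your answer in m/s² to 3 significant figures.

T = 26.2/12 = 2.183 s.
From T = 2π√(L/g), g = 4π²L/T² = 4π² × 1.19/2.183² = 9.86 m/s².

9.86 m/s²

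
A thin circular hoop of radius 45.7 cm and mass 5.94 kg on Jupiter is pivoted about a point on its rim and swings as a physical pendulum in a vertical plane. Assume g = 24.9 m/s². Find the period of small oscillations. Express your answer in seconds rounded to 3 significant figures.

1.20 s

I_cm = mr² = 1.241 kg·m². The pivot is at distance d = 0.457 m from the centre of mass.
By the parallel-axis theorem, I = I_cm + md² = 1.241 + 1.241 = 2.481 kg·m².
T = 2π√(I/(mgd)) = 2π√(2.481/(5.94 × 24.9 × 0.457)) = 1.20 s.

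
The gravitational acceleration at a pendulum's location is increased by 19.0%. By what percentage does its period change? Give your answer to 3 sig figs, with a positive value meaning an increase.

-8.33%

T ∝ 1/√g, so T'/T = 1/√(1.190) = 0.9167.
Percentage change in T = (0.9167 − 1) × 100% = -8.33%.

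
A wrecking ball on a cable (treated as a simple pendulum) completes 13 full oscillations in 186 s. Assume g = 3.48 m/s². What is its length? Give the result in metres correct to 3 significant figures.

T = 186/13 = 14.31 s.
From T = 2π√(L/g), L = gT²/(4π²) = 3.48 × 14.31²/(4π²) = 18.0 m.

18.0 m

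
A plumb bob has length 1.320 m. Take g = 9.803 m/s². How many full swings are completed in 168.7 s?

73

T = 2π√(L/g) = 2π√(1.320/9.803) = 2.3056 s.
Number of complete oscillations = ⌊168.7/2.3056⌋ = ⌊73.169⌋ = 73.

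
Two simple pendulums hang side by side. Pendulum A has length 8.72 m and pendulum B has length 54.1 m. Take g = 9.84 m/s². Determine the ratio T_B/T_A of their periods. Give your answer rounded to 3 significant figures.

2.49

T ∝ √L, so T_B/T_A = √(L_B/L_A) = √(54.1/8.72) = 2.49.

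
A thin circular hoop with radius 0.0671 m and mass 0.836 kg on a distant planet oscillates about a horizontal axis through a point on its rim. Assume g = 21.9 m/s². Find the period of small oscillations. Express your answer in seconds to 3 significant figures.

0.492 s

I_cm = mr² = 0.003764 kg·m². The pivot is at distance d = 0.0671 m from the centre of mass.
By the parallel-axis theorem, I = I_cm + md² = 0.003764 + 0.003764 = 0.007528 kg·m².
T = 2π√(I/(mgd)) = 2π√(0.007528/(0.836 × 21.9 × 0.0671)) = 0.492 s.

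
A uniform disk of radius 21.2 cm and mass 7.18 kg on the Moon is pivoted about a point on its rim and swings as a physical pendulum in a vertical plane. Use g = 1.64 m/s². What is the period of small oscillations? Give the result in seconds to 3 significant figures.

2.77 s

I_cm = ½mr² = 0.1613 kg·m². The pivot is at distance d = 0.212 m from the centre of mass.
By the parallel-axis theorem, I = I_cm + md² = 0.1613 + 0.3227 = 0.4840 kg·m².
T = 2π√(I/(mgd)) = 2π√(0.4840/(7.18 × 1.64 × 0.212)) = 2.77 s.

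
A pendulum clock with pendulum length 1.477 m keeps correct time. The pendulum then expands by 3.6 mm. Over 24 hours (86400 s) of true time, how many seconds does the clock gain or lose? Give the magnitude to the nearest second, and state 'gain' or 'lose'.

T ∝ √L, so T'/T = √(1.48060/1.477) = 1.00122.
In 86400 s of true time the clock registers 86400/1.00122 = 86294.9 s, so it loses 105 s.

lose 105 s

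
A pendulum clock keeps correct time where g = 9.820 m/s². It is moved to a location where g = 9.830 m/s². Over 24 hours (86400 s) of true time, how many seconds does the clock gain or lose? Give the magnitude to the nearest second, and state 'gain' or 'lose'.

gain 44 s

The clock's period scales as T ∝ 1/√g, so T'/T = √(9.820/9.830) = 0.999491.
In 86400 s of true time the clock registers 86400/0.999491 = 86444.0 s, so it gains 44 s.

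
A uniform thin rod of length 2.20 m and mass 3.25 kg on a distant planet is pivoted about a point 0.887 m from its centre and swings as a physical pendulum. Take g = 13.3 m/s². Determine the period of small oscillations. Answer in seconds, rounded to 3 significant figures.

For a physical pendulum T = 2π√(I/(mgd)), with d = 0.8870 m from pivot to centre of mass.
I_cm = mL²/12 = 3.25 × 2.20²/12 = 1.311 kg·m²; I = I_cm + md² = 1.311 + 3.25 × 0.8870² = 3.868 kg·m².
T = 2π√(3.868/(3.25 × 13.3 × 0.8870)) = 2.00 s.

2.00 s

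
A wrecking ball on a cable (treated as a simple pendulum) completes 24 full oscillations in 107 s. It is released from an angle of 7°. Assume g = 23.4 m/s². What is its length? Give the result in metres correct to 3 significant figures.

11.8 m

T = 107/24 = 4.458 s.
From T = 2π√(L/g), L = gT²/(4π²) = 23.4 × 4.458²/(4π²) = 11.8 m.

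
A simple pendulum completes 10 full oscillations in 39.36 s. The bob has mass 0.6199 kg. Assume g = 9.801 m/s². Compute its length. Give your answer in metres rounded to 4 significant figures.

T = 39.36/10 = 3.9360 s.
From T = 2π√(L/g), L = gT²/(4π²) = 9.801 × 3.9360²/(4π²) = 3.846 m.

3.846 m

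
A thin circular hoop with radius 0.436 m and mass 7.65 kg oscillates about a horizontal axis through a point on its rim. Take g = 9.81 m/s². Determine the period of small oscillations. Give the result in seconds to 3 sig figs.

I_cm = mr² = 1.454 kg·m². The pivot is at distance d = 0.436 m from the centre of mass.
By the parallel-axis theorem, I = I_cm + md² = 1.454 + 1.454 = 2.908 kg·m².
T = 2π√(I/(mgd)) = 2π√(2.908/(7.65 × 9.81 × 0.436)) = 1.87 s.

1.87 s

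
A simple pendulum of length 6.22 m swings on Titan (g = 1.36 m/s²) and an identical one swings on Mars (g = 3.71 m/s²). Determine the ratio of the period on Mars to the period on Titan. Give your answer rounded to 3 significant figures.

0.605

T ∝ 1/√g, so T₂/T₁ = √(g₁/g₂) = √(1.36/3.71) = 0.605.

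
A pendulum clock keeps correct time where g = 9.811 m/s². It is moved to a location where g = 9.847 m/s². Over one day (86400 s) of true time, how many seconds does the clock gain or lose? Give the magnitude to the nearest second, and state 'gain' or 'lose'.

The clock's period scales as T ∝ 1/√g, so T'/T = √(9.811/9.847) = 0.998170.
In 86400 s of true time the clock registers 86400/0.998170 = 86558.4 s, so it gains 158 s.

gain 158 s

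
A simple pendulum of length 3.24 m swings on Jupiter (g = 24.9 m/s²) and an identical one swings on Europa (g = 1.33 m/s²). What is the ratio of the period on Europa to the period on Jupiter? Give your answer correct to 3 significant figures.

4.33

T ∝ 1/√g, so T₂/T₁ = √(g₁/g₂) = √(24.9/1.33) = 4.33.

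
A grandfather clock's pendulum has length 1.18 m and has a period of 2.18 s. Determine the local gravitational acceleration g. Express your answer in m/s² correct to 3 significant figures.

9.80 m/s²

From T = 2π√(L/g), g = 4π²L/T² = 4π² × 1.18/2.180² = 9.80 m/s².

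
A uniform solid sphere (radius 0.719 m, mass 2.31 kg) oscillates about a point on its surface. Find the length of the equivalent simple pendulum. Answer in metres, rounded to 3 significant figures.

1.01 m

The equivalent simple-pendulum length is L_eq = I/(md), where I is about the pivot and d = 0.7190 m.
I_cm = (2/5)mR² = 0.4777 kg·m², so I = I_cm + md² = 0.4777 + 1.194 = 1.672 kg·m².
L_eq = 1.672/(2.31 × 0.7190) = 1.01 m.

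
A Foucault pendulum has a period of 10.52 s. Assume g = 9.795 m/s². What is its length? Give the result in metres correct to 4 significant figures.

27.46 m

From T = 2π√(L/g), L = gT²/(4π²) = 9.795 × 10.520²/(4π²) = 27.46 m.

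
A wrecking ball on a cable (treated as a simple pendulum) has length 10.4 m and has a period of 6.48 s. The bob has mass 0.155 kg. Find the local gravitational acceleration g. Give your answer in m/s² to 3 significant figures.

From T = 2π√(L/g), g = 4π²L/T² = 4π² × 10.4/6.480² = 9.78 m/s².

9.78 m/s²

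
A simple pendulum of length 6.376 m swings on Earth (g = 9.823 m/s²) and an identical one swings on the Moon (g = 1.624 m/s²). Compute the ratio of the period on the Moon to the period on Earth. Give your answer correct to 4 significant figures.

2.459

T ∝ 1/√g, so T₂/T₁ = √(g₁/g₂) = √(9.823/1.624) = 2.459.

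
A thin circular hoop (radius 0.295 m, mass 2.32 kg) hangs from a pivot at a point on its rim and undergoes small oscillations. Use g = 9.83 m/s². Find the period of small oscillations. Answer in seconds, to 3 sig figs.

1.54 s

I_cm = mr² = 0.2019 kg·m². The pivot is at distance d = 0.295 m from the centre of mass.
By the parallel-axis theorem, I = I_cm + md² = 0.2019 + 0.2019 = 0.4038 kg·m².
T = 2π√(I/(mgd)) = 2π√(0.4038/(2.32 × 9.83 × 0.295)) = 1.54 s.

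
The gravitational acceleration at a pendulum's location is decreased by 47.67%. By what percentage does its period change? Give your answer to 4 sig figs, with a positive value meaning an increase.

38.24%

T ∝ 1/√g, so T'/T = 1/√(0.52330) = 1.3824.
Percentage change in T = (1.3824 − 1) × 100% = 38.24%.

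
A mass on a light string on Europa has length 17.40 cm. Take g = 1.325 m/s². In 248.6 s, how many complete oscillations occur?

T = 2π√(L/g) = 2π√(0.1740/1.325) = 2.2769 s.
Number of complete oscillations = ⌊248.6/2.2769⌋ = ⌊109.18⌋ = 109.

109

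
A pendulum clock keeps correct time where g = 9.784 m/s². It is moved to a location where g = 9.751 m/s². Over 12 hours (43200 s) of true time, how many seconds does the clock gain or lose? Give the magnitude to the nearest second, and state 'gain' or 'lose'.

lose 73 s

The clock's period scales as T ∝ 1/√g, so T'/T = √(9.784/9.751) = 1.00169.
In 43200 s of true time the clock registers 43200/1.00169 = 43127.1 s, so it loses 73 s.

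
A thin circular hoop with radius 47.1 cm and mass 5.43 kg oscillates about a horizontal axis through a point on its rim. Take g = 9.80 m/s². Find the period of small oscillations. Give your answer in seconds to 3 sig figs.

I_cm = mr² = 1.205 kg·m². The pivot is at distance d = 0.471 m from the centre of mass.
By the parallel-axis theorem, I = I_cm + md² = 1.205 + 1.205 = 2.409 kg·m².
T = 2π√(I/(mgd)) = 2π√(2.409/(5.43 × 9.80 × 0.471)) = 1.95 s.

1.95 s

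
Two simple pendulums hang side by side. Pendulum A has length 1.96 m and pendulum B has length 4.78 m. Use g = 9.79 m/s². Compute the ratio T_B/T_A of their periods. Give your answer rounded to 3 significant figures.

1.56

T ∝ √L, so T_B/T_A = √(L_B/L_A) = √(4.78/1.96) = 1.56.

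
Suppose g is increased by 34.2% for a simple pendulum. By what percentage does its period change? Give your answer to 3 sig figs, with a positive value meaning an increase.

T ∝ 1/√g, so T'/T = 1/√(1.342) = 0.8632.
Percentage change in T = (0.8632 − 1) × 100% = -13.7%.

-13.7%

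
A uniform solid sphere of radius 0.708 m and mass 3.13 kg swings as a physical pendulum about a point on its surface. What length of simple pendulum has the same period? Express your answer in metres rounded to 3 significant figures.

The equivalent simple-pendulum length is L_eq = I/(md), where I is about the pivot and d = 0.7080 m.
I_cm = (2/5)mR² = 0.6276 kg·m², so I = I_cm + md² = 0.6276 + 1.569 = 2.197 kg·m².
L_eq = 2.197/(3.13 × 0.7080) = 0.991 m.

0.991 m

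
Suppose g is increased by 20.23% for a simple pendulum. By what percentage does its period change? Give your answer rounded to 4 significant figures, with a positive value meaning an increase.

T ∝ 1/√g, so T'/T = 1/√(1.2023) = 0.91200.
Percentage change in T = (0.91200 − 1) × 100% = -8.800%.

-8.800%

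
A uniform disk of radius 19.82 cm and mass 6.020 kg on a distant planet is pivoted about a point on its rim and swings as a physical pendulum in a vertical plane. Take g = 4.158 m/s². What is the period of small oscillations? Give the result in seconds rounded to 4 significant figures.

I_cm = ½mr² = 0.11824 kg·m². The pivot is at distance d = 0.1982 m from the centre of mass.
By the parallel-axis theorem, I = I_cm + md² = 0.11824 + 0.23649 = 0.35473 kg·m².
T = 2π√(I/(mgd)) = 2π√(0.35473/(6.020 × 4.158 × 0.1982)) = 1.680 s.

1.680 s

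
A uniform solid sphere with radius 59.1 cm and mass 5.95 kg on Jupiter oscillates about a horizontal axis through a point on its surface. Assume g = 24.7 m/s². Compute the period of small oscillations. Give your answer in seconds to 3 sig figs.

I_cm = (2/5)mr² = 0.8313 kg·m². The pivot is at distance d = 0.591 m from the centre of mass.
By the parallel-axis theorem, I = I_cm + md² = 0.8313 + 2.078 = 2.910 kg·m².
T = 2π√(I/(mgd)) = 2π√(2.910/(5.95 × 24.7 × 0.591)) = 1.15 s.

1.15 s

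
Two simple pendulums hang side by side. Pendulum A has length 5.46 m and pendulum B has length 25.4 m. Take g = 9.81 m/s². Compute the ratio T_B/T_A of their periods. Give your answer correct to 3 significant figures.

T ∝ √L, so T_B/T_A = √(L_B/L_A) = √(25.4/5.46) = 2.16.

2.16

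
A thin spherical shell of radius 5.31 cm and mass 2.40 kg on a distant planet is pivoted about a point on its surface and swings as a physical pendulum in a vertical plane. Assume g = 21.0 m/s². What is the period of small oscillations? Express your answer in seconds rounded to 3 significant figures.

I_cm = (2/3)mr² = 0.004511 kg·m². The pivot is at distance d = 0.0531 m from the centre of mass.
By the parallel-axis theorem, I = I_cm + md² = 0.004511 + 0.006767 = 0.01128 kg·m².
T = 2π√(I/(mgd)) = 2π√(0.01128/(2.40 × 21.0 × 0.0531)) = 0.408 s.

0.408 s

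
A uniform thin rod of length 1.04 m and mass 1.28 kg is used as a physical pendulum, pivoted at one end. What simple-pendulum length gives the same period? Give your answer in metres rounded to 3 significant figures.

The equivalent simple-pendulum length is L_eq = I/(md), where I is about the pivot and d = 0.5200 m.
I_cm = (1/12)mL² = 0.1154 kg·m², so I = I_cm + md² = 0.1154 + 0.3461 = 0.4615 kg·m².
L_eq = 0.4615/(1.28 × 0.5200) = 0.693 m.

0.693 m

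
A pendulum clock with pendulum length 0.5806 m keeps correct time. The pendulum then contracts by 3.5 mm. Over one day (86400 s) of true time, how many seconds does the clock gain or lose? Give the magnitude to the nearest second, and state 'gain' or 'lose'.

gain 262 s

T ∝ √L, so T'/T = √(0.57710/0.5806) = 0.996981.
In 86400 s of true time the clock registers 86400/0.996981 = 86661.6 s, so it gains 262 s.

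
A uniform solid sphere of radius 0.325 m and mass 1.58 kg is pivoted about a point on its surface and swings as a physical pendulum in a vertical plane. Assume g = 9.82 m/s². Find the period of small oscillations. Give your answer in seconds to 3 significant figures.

1.35 s

I_cm = (2/5)mr² = 0.06676 kg·m². The pivot is at distance d = 0.325 m from the centre of mass.
By the parallel-axis theorem, I = I_cm + md² = 0.06676 + 0.1669 = 0.2336 kg·m².
T = 2π√(I/(mgd)) = 2π√(0.2336/(1.58 × 9.82 × 0.325)) = 1.35 s.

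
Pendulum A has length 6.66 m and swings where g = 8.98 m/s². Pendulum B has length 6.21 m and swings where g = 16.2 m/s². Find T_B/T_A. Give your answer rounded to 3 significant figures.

T = 2π√(L/g), so T_B/T_A = √((L_B/g_B)/(L_A/g_A)) = √((6.21/16.2)/(6.66/8.98)) = 0.719.

0.719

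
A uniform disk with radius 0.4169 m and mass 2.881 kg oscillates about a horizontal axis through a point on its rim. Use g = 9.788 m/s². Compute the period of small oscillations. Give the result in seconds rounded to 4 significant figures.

1.588 s

I_cm = ½mr² = 0.25037 kg·m². The pivot is at distance d = 0.4169 m from the centre of mass.
By the parallel-axis theorem, I = I_cm + md² = 0.25037 + 0.50073 = 0.75110 kg·m².
T = 2π√(I/(mgd)) = 2π√(0.75110/(2.881 × 9.788 × 0.4169)) = 1.588 s.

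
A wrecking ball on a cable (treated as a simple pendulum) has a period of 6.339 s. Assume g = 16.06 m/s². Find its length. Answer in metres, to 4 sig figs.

16.35 m

From T = 2π√(L/g), L = gT²/(4π²) = 16.06 × 6.3390²/(4π²) = 16.35 m.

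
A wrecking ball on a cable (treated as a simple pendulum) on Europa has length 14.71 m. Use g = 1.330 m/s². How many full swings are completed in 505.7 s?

24

T = 2π√(L/g) = 2π√(14.71/1.330) = 20.896 s.
Number of complete oscillations = ⌊505.7/20.896⌋ = ⌊24.201⌋ = 24.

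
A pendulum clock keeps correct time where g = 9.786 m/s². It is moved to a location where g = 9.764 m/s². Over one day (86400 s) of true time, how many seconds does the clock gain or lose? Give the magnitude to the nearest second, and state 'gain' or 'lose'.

lose 97 s

The clock's period scales as T ∝ 1/√g, so T'/T = √(9.786/9.764) = 1.00113.
In 86400 s of true time the clock registers 86400/1.00113 = 86302.8 s, so it loses 97 s.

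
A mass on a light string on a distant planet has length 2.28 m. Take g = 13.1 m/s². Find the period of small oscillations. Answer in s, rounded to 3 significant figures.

T = 2π√(L/g) = 2π√(2.28/13.1) = 2π × 0.4172 = 2.62 s.

2.62 s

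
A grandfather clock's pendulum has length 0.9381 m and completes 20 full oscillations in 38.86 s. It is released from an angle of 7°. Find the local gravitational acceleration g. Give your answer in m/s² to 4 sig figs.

T = 38.86/20 = 1.9430 s.
From T = 2π√(L/g), g = 4π²L/T² = 4π² × 0.9381/1.9430² = 9.810 m/s².

9.810 m/s²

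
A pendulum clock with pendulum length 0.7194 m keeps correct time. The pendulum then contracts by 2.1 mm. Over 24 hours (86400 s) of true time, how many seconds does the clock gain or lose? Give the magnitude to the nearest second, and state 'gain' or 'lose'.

T ∝ √L, so T'/T = √(0.71730/0.7194) = 0.998539.
In 86400 s of true time the clock registers 86400/0.998539 = 86526.4 s, so it gains 126 s.

gain 126 s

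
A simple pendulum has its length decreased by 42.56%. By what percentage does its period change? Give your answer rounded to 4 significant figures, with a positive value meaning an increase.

T ∝ √L, so T'/T = √(0.57440) = 0.75789.
Percentage change in T = (0.75789 − 1) × 100% = -24.21%.

-24.21%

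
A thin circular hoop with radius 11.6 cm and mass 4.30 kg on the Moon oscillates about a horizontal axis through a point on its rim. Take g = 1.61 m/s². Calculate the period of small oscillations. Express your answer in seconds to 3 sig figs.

I_cm = mr² = 0.05786 kg·m². The pivot is at distance d = 0.116 m from the centre of mass.
By the parallel-axis theorem, I = I_cm + md² = 0.05786 + 0.05786 = 0.1157 kg·m².
T = 2π√(I/(mgd)) = 2π√(0.1157/(4.30 × 1.61 × 0.116)) = 2.39 s.

2.39 s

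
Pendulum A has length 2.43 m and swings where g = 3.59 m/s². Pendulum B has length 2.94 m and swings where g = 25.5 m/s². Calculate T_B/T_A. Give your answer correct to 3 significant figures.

0.413

T = 2π√(L/g), so T_B/T_A = √((L_B/g_B)/(L_A/g_A)) = √((2.94/25.5)/(2.43/3.59)) = 0.413.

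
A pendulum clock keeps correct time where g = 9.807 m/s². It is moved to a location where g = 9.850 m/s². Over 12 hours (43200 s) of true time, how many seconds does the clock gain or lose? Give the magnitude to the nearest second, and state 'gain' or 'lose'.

gain 95 s

The clock's period scales as T ∝ 1/√g, so T'/T = √(9.807/9.850) = 0.997815.
In 43200 s of true time the clock registers 43200/0.997815 = 43294.6 s, so it gains 95 s.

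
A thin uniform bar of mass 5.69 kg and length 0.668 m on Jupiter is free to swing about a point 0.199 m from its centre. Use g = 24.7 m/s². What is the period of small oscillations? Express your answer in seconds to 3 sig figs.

0.785 s

For a physical pendulum T = 2π√(I/(mgd)), with d = 0.1990 m from pivot to centre of mass.
I_cm = mL²/12 = 5.69 × 0.668²/12 = 0.2116 kg·m²; I = I_cm + md² = 0.2116 + 5.69 × 0.1990² = 0.4369 kg·m².
T = 2π√(0.4369/(5.69 × 24.7 × 0.1990)) = 0.785 s.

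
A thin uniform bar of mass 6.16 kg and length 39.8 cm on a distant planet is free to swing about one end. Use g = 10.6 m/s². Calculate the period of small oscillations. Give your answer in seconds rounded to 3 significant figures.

0.994 s

For a physical pendulum T = 2π√(I/(mgd)), with d = 0.1990 m from pivot to centre of mass.
I_cm = mL²/12 = 6.16 × 0.398²/12 = 0.08131 kg·m²; I = I_cm + md² = 0.08131 + 6.16 × 0.1990² = 0.3253 kg·m².
T = 2π√(0.3253/(6.16 × 10.6 × 0.1990)) = 0.994 s.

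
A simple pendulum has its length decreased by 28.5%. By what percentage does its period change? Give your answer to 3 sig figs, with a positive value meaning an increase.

-15.4%

T ∝ √L, so T'/T = √(0.7150) = 0.8456.
Percentage change in T = (0.8456 − 1) × 100% = -15.4%.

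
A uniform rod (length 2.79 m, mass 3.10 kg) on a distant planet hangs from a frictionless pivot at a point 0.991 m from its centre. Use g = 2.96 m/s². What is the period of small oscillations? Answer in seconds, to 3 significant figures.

4.68 s

For a physical pendulum T = 2π√(I/(mgd)), with d = 0.9910 m from pivot to centre of mass.
I_cm = mL²/12 = 3.10 × 2.79²/12 = 2.011 kg·m²; I = I_cm + md² = 2.011 + 3.10 × 0.9910² = 5.055 kg·m².
T = 2π√(5.055/(3.10 × 2.96 × 0.9910)) = 4.68 s.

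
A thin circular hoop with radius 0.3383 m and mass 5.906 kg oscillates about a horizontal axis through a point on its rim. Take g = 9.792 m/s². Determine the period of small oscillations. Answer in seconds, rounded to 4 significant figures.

1.652 s

I_cm = mr² = 0.67592 kg·m². The pivot is at distance d = 0.3383 m from the centre of mass.
By the parallel-axis theorem, I = I_cm + md² = 0.67592 + 0.67592 = 1.3518 kg·m².
T = 2π√(I/(mgd)) = 2π√(1.3518/(5.906 × 9.792 × 0.3383)) = 1.652 s.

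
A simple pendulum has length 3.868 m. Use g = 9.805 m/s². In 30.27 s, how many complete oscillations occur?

7

T = 2π√(L/g) = 2π√(3.868/9.805) = 3.9464 s.
Number of complete oscillations = ⌊30.27/3.9464⌋ = ⌊7.6703⌋ = 7.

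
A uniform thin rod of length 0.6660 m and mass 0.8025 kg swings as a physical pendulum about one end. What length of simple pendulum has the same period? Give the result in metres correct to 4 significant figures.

0.4440 m

The equivalent simple-pendulum length is L_eq = I/(md), where I is about the pivot and d = 0.33300 m.
I_cm = (1/12)mL² = 0.029663 kg·m², so I = I_cm + md² = 0.029663 + 0.088988 = 0.11865 kg·m².
L_eq = 0.11865/(0.8025 × 0.33300) = 0.4440 m.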